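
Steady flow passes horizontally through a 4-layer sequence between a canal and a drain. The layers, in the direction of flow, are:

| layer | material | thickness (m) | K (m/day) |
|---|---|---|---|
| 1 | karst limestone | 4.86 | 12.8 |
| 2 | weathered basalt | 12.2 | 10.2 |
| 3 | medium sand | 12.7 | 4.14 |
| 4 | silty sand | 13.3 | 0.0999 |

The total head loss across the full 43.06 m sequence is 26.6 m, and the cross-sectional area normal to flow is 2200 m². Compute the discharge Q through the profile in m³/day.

425

Flow is perpendicular to layering, so the layers act in series and the equivalent K is the thickness-weighted harmonic mean.
Total thickness L = 4.86 + 12.2 + 12.7 + 13.3 = 43.06 m.
Σ(b_i/K_i) = 4.86/12.8 + 12.2/10.2 + 12.7/4.14 + 13.3/0.0999 = 137.8 d.
K_eq = L / Σ(b_i/K_i) = 43.06 / 137.8 = 0.3125 m/day.
Q = K_eq · A · (Δh/L) = 0.3125 × 2200 × (26.6/43.06) = 424.7 m³/day.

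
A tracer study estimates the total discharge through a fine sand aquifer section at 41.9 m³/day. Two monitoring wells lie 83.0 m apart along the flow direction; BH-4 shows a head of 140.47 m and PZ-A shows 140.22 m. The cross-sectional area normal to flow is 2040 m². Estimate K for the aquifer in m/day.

6.82

Hydraulic gradient i = (140.47 − 140.22) / 83.0 = 0.25 / 83.0 = 0.003012.
From Q = K·A·i, K = Q / (A·i) = 41.9 / (2040 × 0.003012) = 6.819 m/day.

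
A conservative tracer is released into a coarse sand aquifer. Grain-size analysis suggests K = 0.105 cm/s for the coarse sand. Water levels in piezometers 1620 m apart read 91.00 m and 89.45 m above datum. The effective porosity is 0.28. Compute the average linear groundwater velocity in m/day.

Convert K: 0.105 cm/s × 864 = 90.72 m/day.
Hydraulic gradient i = (91.00 − 89.45) / 1620 = 1.55 / 1620 = 0.0009568.
Darcy flux q = K · i = 90.72 × 0.0009568 = 0.08680 m/day.
Seepage velocity v = q / n_e = 0.08680 / 0.28 = 0.3100 m/day.

0.310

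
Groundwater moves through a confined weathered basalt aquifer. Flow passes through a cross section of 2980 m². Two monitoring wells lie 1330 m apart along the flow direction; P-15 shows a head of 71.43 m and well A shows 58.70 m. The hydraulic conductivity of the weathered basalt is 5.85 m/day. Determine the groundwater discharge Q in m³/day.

Hydraulic gradient i = (71.43 − 58.70) / 1330 = 12.73 / 1330 = 0.009571.
Darcy's law: Q = K · A · i = 5.850 × 2980 × 0.009571 = 166.9 m³/day.

167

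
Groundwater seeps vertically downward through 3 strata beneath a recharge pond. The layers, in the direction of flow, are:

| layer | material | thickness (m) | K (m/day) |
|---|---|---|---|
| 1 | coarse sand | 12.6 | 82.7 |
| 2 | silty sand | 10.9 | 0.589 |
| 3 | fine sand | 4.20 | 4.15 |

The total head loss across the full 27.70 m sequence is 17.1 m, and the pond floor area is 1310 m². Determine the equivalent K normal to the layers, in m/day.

1.41

Flow is perpendicular to layering, so the layers act in series and the equivalent K is the thickness-weighted harmonic mean.
Total thickness L = 12.6 + 10.9 + 4.20 = 27.70 m.
Σ(b_i/K_i) = 12.6/82.7 + 10.9/0.589 + 4.20/4.15 = 19.67 d.
K_eq = L / Σ(b_i/K_i) = 27.70 / 19.67 = 1.408 m/day.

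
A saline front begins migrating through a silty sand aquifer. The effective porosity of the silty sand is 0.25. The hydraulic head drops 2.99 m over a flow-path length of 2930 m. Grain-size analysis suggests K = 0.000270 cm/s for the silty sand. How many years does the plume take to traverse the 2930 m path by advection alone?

Convert K: 0.000270 cm/s × 864 = 0.2333 m/day.
Hydraulic gradient i = Δh / L = 2.99 / 2930 = 0.001020.
Darcy flux q = K · i = 0.2333 × 0.001020 = 0.0002381 m/day.
Seepage velocity v = q / n_e = 0.0002381 / 0.25 = 0.0009522 m/day.
Travel time t = L / v = 2930 / 0.0009522 = 3.077e+06 days = 8424 years.

8420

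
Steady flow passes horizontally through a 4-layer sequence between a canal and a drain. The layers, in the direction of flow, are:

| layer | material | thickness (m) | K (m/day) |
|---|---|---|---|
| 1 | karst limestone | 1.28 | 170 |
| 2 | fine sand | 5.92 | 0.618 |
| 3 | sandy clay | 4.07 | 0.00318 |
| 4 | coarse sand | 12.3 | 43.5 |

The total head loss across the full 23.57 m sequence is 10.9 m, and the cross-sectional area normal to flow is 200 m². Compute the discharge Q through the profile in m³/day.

Flow is perpendicular to layering, so the layers act in series and the equivalent K is the thickness-weighted harmonic mean.
Total thickness L = 1.28 + 5.92 + 4.07 + 12.3 = 23.57 m.
Σ(b_i/K_i) = 1.28/170 + 5.92/0.618 + 4.07/0.00318 + 12.3/43.5 = 1290 d.
K_eq = L / Σ(b_i/K_i) = 23.57 / 1290 = 0.01827 m/day.
Q = K_eq · A · (Δh/L) = 0.01827 × 200 × (10.9/23.57) = 1.690 m³/day.

1.69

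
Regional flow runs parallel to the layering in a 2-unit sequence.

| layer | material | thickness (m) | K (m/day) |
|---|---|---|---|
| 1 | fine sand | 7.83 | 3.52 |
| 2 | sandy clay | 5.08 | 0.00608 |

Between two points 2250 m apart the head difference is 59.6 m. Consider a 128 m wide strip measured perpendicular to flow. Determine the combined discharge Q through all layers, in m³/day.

Flow is parallel to layering, so each bed carries its own Darcy discharge and the transmissivities add.
Σ(K_i·b_i) = 3.52×7.83 + 0.00608×5.08 = 27.59 m²/day.
Hydraulic gradient i = Δh / L = 59.6 / 2250 = 0.02649.
Q = Σ(K_i·b_i) · W · i = 27.59 × 128 × 0.02649 = 93.55 m³/day.

93.6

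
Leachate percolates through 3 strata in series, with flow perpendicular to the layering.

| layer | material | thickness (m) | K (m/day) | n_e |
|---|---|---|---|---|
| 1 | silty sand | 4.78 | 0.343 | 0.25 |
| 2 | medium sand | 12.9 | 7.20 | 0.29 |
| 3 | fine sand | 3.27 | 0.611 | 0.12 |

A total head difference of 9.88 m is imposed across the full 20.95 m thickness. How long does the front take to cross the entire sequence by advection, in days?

11.4

With flow normal to the layers, continuity requires the same specific discharge q through every layer.
Σ(b_i/K_i) = 4.78/0.343 + 12.9/7.20 + 3.27/0.611 = 21.08 d.
q = Δh / Σ(b_i/K_i) = 9.88 / 21.08 = 0.4687 m/day.
In each layer the seepage velocity is v_i = q/n_i, so the layer transit time is t_i = b_i·n_i / q:
  layer 1 (silty sand): t_1 = 4.78 × 0.25 / 0.4687 = 2.550 d
  layer 2 (medium sand): t_2 = 12.9 × 0.29 / 0.4687 = 7.982 d
  layer 3 (fine sand): t_3 = 3.27 × 0.12 / 0.4687 = 0.8372 d
Total t = Σ t_i = 11.37 days.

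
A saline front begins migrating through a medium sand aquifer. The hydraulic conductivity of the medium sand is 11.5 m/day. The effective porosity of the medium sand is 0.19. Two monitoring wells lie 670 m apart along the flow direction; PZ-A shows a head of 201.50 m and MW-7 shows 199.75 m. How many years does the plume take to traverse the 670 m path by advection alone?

11.6

Hydraulic gradient i = (201.50 − 199.75) / 670 = 1.75 / 670 = 0.002612.
Darcy flux q = K · i = 11.50 × 0.002612 = 0.03004 m/day.
Seepage velocity v = q / n_e = 0.03004 / 0.19 = 0.1581 m/day.
Travel time t = L / v = 670 / 0.1581 = 4238 days = 11.60 years.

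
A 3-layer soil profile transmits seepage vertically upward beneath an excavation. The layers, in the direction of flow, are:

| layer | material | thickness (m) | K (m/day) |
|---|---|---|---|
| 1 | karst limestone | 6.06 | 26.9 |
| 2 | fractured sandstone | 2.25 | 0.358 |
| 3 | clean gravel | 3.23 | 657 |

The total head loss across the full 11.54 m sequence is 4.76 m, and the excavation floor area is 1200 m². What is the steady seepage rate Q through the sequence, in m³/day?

Flow is perpendicular to layering, so the layers act in series and the equivalent K is the thickness-weighted harmonic mean.
Total thickness L = 6.06 + 2.25 + 3.23 = 11.54 m.
Σ(b_i/K_i) = 6.06/26.9 + 2.25/0.358 + 3.23/657 = 6.515 d.
K_eq = L / Σ(b_i/K_i) = 11.54 / 6.515 = 1.771 m/day.
Q = K_eq · A · (Δh/L) = 1.771 × 1200 × (4.76/11.54) = 876.7 m³/day.

877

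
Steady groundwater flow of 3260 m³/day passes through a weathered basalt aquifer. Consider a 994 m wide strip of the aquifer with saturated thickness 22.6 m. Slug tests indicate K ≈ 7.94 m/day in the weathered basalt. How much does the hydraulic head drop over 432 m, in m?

Cross-sectional area A = 994 × 22.6 = 22464 m².
From Q = K·A·i, i = Q / (K·A) = 3260 / (7.940 × 22464) = 0.01828.
Head loss Δh = i · L = 0.01828 × 432 = 7.896 m.

7.90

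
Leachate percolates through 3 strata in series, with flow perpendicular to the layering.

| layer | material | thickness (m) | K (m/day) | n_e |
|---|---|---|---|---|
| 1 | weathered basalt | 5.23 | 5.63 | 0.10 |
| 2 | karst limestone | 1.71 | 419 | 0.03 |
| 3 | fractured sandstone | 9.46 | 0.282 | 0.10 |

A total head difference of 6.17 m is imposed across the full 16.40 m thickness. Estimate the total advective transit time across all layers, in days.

8.50

With flow normal to the layers, continuity requires the same specific discharge q through every layer.
Σ(b_i/K_i) = 5.23/5.63 + 1.71/419 + 9.46/0.282 = 34.48 d.
q = Δh / Σ(b_i/K_i) = 6.17 / 34.48 = 0.1789 m/day.
In each layer the seepage velocity is v_i = q/n_i, so the layer transit time is t_i = b_i·n_i / q:
  layer 1 (weathered basalt): t_1 = 5.23 × 0.10 / 0.1789 = 2.923 d
  layer 2 (karst limestone): t_2 = 1.71 × 0.03 / 0.1789 = 0.2867 d
  layer 3 (fractured sandstone): t_3 = 9.46 × 0.10 / 0.1789 = 5.286 d
Total t = Σ t_i = 8.496 days.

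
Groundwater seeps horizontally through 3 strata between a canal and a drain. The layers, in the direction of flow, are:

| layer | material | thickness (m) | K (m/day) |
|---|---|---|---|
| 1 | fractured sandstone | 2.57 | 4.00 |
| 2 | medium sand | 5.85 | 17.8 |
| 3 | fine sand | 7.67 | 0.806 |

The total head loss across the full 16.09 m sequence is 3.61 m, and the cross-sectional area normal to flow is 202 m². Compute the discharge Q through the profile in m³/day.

Flow is perpendicular to layering, so the layers act in series and the equivalent K is the thickness-weighted harmonic mean.
Total thickness L = 2.57 + 5.85 + 7.67 = 16.09 m.
Σ(b_i/K_i) = 2.57/4.00 + 5.85/17.8 + 7.67/0.806 = 10.49 d.
K_eq = L / Σ(b_i/K_i) = 16.09 / 10.49 = 1.534 m/day.
Q = K_eq · A · (Δh/L) = 1.534 × 202 × (3.61/16.09) = 69.53 m³/day.

69.5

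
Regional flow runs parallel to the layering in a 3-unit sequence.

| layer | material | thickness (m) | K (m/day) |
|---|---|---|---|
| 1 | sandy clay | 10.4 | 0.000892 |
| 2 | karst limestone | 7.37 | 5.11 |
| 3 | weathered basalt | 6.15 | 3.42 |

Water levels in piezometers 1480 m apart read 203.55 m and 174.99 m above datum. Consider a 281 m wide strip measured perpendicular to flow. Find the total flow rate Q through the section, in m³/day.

Flow is parallel to layering, so each bed carries its own Darcy discharge and the transmissivities add.
Σ(K_i·b_i) = 0.000892×10.4 + 5.11×7.37 + 3.42×6.15 = 58.70 m²/day.
Hydraulic gradient i = (203.55 − 174.99) / 1480 = 28.56 / 1480 = 0.01930.
Q = Σ(K_i·b_i) · W · i = 58.70 × 281 × 0.01930 = 318.3 m³/day.

318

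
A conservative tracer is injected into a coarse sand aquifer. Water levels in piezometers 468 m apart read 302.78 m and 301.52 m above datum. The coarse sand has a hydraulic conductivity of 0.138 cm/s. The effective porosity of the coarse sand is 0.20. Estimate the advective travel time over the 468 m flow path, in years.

0.798

Convert K: 0.138 cm/s × 864 = 119.2 m/day.
Hydraulic gradient i = (302.78 − 301.52) / 468 = 1.26 / 468 = 0.002692.
Darcy flux q = K · i = 119.2 × 0.002692 = 0.3210 m/day.
Seepage velocity v = q / n_e = 0.3210 / 0.20 = 1.605 m/day.
Travel time t = L / v = 468 / 1.605 = 291.6 days = 0.7983 years.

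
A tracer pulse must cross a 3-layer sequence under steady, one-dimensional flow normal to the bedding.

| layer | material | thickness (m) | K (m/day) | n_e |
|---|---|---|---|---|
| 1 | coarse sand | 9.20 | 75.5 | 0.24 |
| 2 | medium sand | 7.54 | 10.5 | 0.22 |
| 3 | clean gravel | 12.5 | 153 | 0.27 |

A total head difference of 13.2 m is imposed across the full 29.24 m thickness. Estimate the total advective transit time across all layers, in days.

0.506

With flow normal to the layers, continuity requires the same specific discharge q through every layer.
Σ(b_i/K_i) = 9.20/75.5 + 7.54/10.5 + 12.5/153 = 0.9216 d.
q = Δh / Σ(b_i/K_i) = 13.2 / 0.9216 = 14.32 m/day.
In each layer the seepage velocity is v_i = q/n_i, so the layer transit time is t_i = b_i·n_i / q:
  layer 1 (coarse sand): t_1 = 9.20 × 0.24 / 14.32 = 0.1542 d
  layer 2 (medium sand): t_2 = 7.54 × 0.22 / 14.32 = 0.1158 d
  layer 3 (clean gravel): t_3 = 12.5 × 0.27 / 14.32 = 0.2356 d
Total t = Σ t_i = 0.5056 days.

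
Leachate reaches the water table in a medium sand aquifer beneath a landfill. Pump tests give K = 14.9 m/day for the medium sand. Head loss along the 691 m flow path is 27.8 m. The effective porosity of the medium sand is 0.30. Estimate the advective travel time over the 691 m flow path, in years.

0.947

Hydraulic gradient i = Δh / L = 27.8 / 691 = 0.04023.
Darcy flux q = K · i = 14.90 × 0.04023 = 0.5995 m/day.
Seepage velocity v = q / n_e = 0.5995 / 0.30 = 1.998 m/day.
Travel time t = L / v = 691 / 1.998 = 345.8 days = 0.9468 years.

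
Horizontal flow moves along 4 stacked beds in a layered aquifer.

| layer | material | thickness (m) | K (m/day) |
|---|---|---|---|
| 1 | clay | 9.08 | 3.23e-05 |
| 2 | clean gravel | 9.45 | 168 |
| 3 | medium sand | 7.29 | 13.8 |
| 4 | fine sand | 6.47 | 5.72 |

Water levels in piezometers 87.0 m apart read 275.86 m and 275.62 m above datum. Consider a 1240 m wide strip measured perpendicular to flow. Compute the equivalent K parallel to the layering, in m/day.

Flow is parallel to layering, so each bed carries its own Darcy discharge and the transmissivities add.
Σ(K_i·b_i) = 3.23e-05×9.08 + 168×9.45 + 13.8×7.29 + 5.72×6.47 = 1725 m²/day.
Total thickness b = 32.29 m, so K_eq = Σ(K_i·b_i)/b = 53.43 m/day.

53.4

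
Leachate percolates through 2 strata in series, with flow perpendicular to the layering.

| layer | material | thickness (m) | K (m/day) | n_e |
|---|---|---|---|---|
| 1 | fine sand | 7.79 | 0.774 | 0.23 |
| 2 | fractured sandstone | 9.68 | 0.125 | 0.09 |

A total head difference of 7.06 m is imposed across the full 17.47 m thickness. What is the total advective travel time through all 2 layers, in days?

33.0

With flow normal to the layers, continuity requires the same specific discharge q through every layer.
Σ(b_i/K_i) = 7.79/0.774 + 9.68/0.125 = 87.50 d.
q = Δh / Σ(b_i/K_i) = 7.06 / 87.50 = 0.08068 m/day.
In each layer the seepage velocity is v_i = q/n_i, so the layer transit time is t_i = b_i·n_i / q:
  layer 1 (fine sand): t_1 = 7.79 × 0.23 / 0.08068 = 22.21 d
  layer 2 (fractured sandstone): t_2 = 9.68 × 0.09 / 0.08068 = 10.80 d
Total t = Σ t_i = 33.01 days.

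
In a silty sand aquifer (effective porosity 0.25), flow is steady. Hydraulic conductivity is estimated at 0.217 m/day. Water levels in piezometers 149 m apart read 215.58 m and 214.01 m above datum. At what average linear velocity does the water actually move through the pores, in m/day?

Hydraulic gradient i = (215.58 − 214.01) / 149 = 1.57 / 149 = 0.01054.
Darcy flux q = K · i = 0.2170 × 0.01054 = 0.002287 m/day.
Seepage velocity v = q / n_e = 0.002287 / 0.25 = 0.009146 m/day.

0.00915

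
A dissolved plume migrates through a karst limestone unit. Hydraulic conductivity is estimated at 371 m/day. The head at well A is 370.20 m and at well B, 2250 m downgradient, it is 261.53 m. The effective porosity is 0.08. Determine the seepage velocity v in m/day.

224

Hydraulic gradient i = (370.20 − 261.53) / 2250 = 108.67 / 2250 = 0.04830.
Darcy flux q = K · i = 371.0 × 0.04830 = 17.92 m/day.
Seepage velocity v = q / n_e = 17.92 / 0.08 = 224.0 m/day.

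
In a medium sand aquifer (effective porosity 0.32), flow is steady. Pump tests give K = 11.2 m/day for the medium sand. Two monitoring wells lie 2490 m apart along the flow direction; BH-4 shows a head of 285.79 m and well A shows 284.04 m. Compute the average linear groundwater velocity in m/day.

0.0246

Hydraulic gradient i = (285.79 − 284.04) / 2490 = 1.75 / 2490 = 0.0007028.
Darcy flux q = K · i = 11.20 × 0.0007028 = 0.007871 m/day.
Seepage velocity v = q / n_e = 0.007871 / 0.32 = 0.02460 m/day.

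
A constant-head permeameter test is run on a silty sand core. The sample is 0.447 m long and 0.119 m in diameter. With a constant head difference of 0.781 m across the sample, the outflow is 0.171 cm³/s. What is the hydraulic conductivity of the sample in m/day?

Cross-sectional area A = π·(d/2)² = π × (0.119/2)² = 0.01112 m².
Convert discharge: 0.171 cm³/s = 1.710e-07 m³/s.
Darcy's law rearranged: K = Q·L / (A·Δh) = 1.710e-07 × 0.447 / (0.01112 × 0.781) = 8.800e-06 m/s = 0.7603 m/day.

0.760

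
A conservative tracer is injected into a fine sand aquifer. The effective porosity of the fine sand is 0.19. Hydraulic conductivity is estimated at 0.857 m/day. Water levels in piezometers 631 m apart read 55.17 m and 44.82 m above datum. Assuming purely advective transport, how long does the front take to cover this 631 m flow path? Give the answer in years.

23.4

Hydraulic gradient i = (55.17 − 44.82) / 631 = 10.35 / 631 = 0.01640.
Darcy flux q = K · i = 0.8570 × 0.01640 = 0.01406 m/day.
Seepage velocity v = q / n_e = 0.01406 / 0.19 = 0.07398 m/day.
Travel time t = L / v = 631 / 0.07398 = 8529 days = 23.35 years.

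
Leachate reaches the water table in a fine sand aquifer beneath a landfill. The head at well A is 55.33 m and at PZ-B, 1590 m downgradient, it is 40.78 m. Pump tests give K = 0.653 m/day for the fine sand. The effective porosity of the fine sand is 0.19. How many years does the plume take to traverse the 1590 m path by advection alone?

138

Hydraulic gradient i = (55.33 − 40.78) / 1590 = 14.55 / 1590 = 0.009151.
Darcy flux q = K · i = 0.6530 × 0.009151 = 0.005976 m/day.
Seepage velocity v = q / n_e = 0.005976 / 0.19 = 0.03145 m/day.
Travel time t = L / v = 1590 / 0.03145 = 50556 days = 138.4 years.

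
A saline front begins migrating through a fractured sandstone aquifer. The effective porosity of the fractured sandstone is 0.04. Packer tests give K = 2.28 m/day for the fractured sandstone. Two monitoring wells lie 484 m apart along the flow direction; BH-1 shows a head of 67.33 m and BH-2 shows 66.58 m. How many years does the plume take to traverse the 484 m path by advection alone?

Hydraulic gradient i = (67.33 − 66.58) / 484 = 0.75 / 484 = 0.001550.
Darcy flux q = K · i = 2.280 × 0.001550 = 0.003533 m/day.
Seepage velocity v = q / n_e = 0.003533 / 0.04 = 0.08833 m/day.
Travel time t = L / v = 484 / 0.08833 = 5480 days = 15.00 years.

15.0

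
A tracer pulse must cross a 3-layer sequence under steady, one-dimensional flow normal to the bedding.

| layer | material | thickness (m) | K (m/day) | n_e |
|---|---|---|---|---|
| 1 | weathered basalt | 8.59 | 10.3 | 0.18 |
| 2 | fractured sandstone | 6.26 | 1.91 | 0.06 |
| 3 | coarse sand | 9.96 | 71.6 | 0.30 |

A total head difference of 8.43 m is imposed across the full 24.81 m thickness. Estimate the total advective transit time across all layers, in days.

With flow normal to the layers, continuity requires the same specific discharge q through every layer.
Σ(b_i/K_i) = 8.59/10.3 + 6.26/1.91 + 9.96/71.6 = 4.251 d.
q = Δh / Σ(b_i/K_i) = 8.43 / 4.251 = 1.983 m/day.
In each layer the seepage velocity is v_i = q/n_i, so the layer transit time is t_i = b_i·n_i / q:
  layer 1 (weathered basalt): t_1 = 8.59 × 0.18 / 1.983 = 0.7796 d
  layer 2 (fractured sandstone): t_2 = 6.26 × 0.06 / 1.983 = 0.1894 d
  layer 3 (coarse sand): t_3 = 9.96 × 0.30 / 1.983 = 1.507 d
Total t = Σ t_i = 2.476 days.

2.48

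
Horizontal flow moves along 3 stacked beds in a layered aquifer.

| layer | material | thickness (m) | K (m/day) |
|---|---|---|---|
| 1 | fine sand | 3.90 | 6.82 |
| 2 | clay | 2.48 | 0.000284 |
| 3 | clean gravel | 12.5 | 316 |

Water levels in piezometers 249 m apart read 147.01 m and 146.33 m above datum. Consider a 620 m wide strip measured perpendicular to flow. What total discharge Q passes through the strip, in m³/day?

6730

Flow is parallel to layering, so each bed carries its own Darcy discharge and the transmissivities add.
Σ(K_i·b_i) = 6.82×3.90 + 0.000284×2.48 + 316×12.5 = 3977 m²/day.
Hydraulic gradient i = (147.01 − 146.33) / 249 = 0.68 / 249 = 0.002731.
Q = Σ(K_i·b_i) · W · i = 3977 × 620 × 0.002731 = 6733 m³/day.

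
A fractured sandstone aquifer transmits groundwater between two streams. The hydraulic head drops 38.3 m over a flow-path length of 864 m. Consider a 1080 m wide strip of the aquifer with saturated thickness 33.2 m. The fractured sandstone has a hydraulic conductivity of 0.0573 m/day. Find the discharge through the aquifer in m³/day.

91.1

Cross-sectional area A = 1080 × 33.2 = 35856 m².
Hydraulic gradient i = Δh / L = 38.3 / 864 = 0.04433.
Darcy's law: Q = K · A · i = 0.05730 × 35856 × 0.04433 = 91.08 m³/day.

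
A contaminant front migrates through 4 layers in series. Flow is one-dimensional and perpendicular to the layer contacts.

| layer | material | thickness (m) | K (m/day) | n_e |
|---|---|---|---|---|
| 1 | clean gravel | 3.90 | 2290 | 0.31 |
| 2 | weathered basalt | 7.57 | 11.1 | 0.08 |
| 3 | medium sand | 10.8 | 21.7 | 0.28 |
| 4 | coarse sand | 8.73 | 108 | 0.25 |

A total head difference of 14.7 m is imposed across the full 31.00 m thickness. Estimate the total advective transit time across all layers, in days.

0.603

With flow normal to the layers, continuity requires the same specific discharge q through every layer.
Σ(b_i/K_i) = 3.90/2290 + 7.57/11.1 + 10.8/21.7 + 8.73/108 = 1.262 d.
q = Δh / Σ(b_i/K_i) = 14.7 / 1.262 = 11.65 m/day.
In each layer the seepage velocity is v_i = q/n_i, so the layer transit time is t_i = b_i·n_i / q:
  layer 1 (clean gravel): t_1 = 3.90 × 0.31 / 11.65 = 0.1038 d
  layer 2 (weathered basalt): t_2 = 7.57 × 0.08 / 11.65 = 0.05200 d
  layer 3 (medium sand): t_3 = 10.8 × 0.28 / 11.65 = 0.2597 d
  layer 4 (coarse sand): t_4 = 8.73 × 0.25 / 11.65 = 0.1874 d
Total t = Σ t_i = 0.6029 days.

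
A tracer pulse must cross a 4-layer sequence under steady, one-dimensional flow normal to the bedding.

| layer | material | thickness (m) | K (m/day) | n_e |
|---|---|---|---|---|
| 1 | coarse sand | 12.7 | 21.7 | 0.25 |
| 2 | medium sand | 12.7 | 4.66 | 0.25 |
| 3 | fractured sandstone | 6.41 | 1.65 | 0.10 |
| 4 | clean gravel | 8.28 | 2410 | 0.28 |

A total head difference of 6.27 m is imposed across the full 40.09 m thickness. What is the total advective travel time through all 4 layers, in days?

10.7

With flow normal to the layers, continuity requires the same specific discharge q through every layer.
Σ(b_i/K_i) = 12.7/21.7 + 12.7/4.66 + 6.41/1.65 + 8.28/2410 = 7.199 d.
q = Δh / Σ(b_i/K_i) = 6.27 / 7.199 = 0.8710 m/day.
In each layer the seepage velocity is v_i = q/n_i, so the layer transit time is t_i = b_i·n_i / q:
  layer 1 (coarse sand): t_1 = 12.7 × 0.25 / 0.8710 = 3.645 d
  layer 2 (medium sand): t_2 = 12.7 × 0.25 / 0.8710 = 3.645 d
  layer 3 (fractured sandstone): t_3 = 6.41 × 0.10 / 0.8710 = 0.7360 d
  layer 4 (clean gravel): t_4 = 8.28 × 0.28 / 0.8710 = 2.662 d
Total t = Σ t_i = 10.69 days.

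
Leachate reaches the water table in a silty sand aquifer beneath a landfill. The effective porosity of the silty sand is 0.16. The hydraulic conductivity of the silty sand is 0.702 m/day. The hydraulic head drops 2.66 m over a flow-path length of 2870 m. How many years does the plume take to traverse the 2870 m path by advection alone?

Hydraulic gradient i = Δh / L = 2.66 / 2870 = 0.0009268.
Darcy flux q = K · i = 0.7020 × 0.0009268 = 0.0006506 m/day.
Seepage velocity v = q / n_e = 0.0006506 / 0.16 = 0.004066 m/day.
Travel time t = L / v = 2870 / 0.004066 = 7.058e+05 days = 1932 years.

1930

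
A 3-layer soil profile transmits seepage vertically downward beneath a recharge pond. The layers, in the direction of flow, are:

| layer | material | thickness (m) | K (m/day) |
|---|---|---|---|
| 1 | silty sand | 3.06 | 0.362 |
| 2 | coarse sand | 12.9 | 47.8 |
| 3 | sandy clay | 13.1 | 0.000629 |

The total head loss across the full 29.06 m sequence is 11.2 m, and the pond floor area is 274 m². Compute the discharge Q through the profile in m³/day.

Flow is perpendicular to layering, so the layers act in series and the equivalent K is the thickness-weighted harmonic mean.
Total thickness L = 3.06 + 12.9 + 13.1 = 29.06 m.
Σ(b_i/K_i) = 3.06/0.362 + 12.9/47.8 + 13.1/0.000629 = 20835 d.
K_eq = L / Σ(b_i/K_i) = 29.06 / 20835 = 0.001395 m/day.
Q = K_eq · A · (Δh/L) = 0.001395 × 274 × (11.2/29.06) = 0.1473 m³/day.

0.147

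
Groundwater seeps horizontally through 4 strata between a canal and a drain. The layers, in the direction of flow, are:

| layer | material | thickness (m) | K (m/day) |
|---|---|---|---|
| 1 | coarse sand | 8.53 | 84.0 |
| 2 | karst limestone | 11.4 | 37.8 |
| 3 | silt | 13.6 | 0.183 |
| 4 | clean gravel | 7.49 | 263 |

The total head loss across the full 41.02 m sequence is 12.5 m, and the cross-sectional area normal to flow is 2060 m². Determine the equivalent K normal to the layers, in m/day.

Flow is perpendicular to layering, so the layers act in series and the equivalent K is the thickness-weighted harmonic mean.
Total thickness L = 8.53 + 11.4 + 13.6 + 7.49 = 41.02 m.
Σ(b_i/K_i) = 8.53/84.0 + 11.4/37.8 + 13.6/0.183 + 7.49/263 = 74.75 d.
K_eq = L / Σ(b_i/K_i) = 41.02 / 74.75 = 0.5488 m/day.

0.549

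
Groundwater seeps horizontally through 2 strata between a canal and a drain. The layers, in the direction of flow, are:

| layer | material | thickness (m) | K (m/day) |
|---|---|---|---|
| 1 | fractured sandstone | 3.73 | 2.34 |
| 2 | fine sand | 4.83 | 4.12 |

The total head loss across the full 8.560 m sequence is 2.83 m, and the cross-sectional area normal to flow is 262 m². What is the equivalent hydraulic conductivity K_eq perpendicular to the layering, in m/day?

3.09

Flow is perpendicular to layering, so the layers act in series and the equivalent K is the thickness-weighted harmonic mean.
Total thickness L = 3.73 + 4.83 = 8.560 m.
Σ(b_i/K_i) = 3.73/2.34 + 4.83/4.12 = 2.766 d.
K_eq = L / Σ(b_i/K_i) = 8.560 / 2.766 = 3.094 m/day.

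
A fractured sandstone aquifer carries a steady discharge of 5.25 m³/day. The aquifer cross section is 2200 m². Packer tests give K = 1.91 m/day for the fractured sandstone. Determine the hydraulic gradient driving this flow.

From Q = K·A·i, i = Q / (K·A) = 5.25 / (1.910 × 2200) = 0.001249.

0.00125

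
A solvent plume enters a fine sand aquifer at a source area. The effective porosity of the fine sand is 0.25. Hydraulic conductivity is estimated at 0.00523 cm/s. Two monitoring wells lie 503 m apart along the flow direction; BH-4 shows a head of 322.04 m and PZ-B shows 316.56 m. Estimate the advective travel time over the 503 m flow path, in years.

6.99

Convert K: 0.00523 cm/s × 864 = 4.519 m/day.
Hydraulic gradient i = (322.04 − 316.56) / 503 = 5.48 / 503 = 0.01089.
Darcy flux q = K · i = 4.519 × 0.01089 = 0.04923 m/day.
Seepage velocity v = q / n_e = 0.04923 / 0.25 = 0.1969 m/day.
Travel time t = L / v = 503 / 0.1969 = 2554 days = 6.993 years.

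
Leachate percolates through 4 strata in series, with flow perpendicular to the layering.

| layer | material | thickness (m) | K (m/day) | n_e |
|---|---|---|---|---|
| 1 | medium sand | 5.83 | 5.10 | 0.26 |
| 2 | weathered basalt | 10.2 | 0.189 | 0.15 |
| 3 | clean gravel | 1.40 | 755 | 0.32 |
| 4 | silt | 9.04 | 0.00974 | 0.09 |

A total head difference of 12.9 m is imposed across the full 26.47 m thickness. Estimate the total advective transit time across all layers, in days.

328

With flow normal to the layers, continuity requires the same specific discharge q through every layer.
Σ(b_i/K_i) = 5.83/5.10 + 10.2/0.189 + 1.40/755 + 9.04/0.00974 = 983.2 d.
q = Δh / Σ(b_i/K_i) = 12.9 / 983.2 = 0.01312 m/day.
In each layer the seepage velocity is v_i = q/n_i, so the layer transit time is t_i = b_i·n_i / q:
  layer 1 (medium sand): t_1 = 5.83 × 0.26 / 0.01312 = 115.5 d
  layer 2 (weathered basalt): t_2 = 10.2 × 0.15 / 0.01312 = 116.6 d
  layer 3 (clean gravel): t_3 = 1.40 × 0.32 / 0.01312 = 34.15 d
  layer 4 (silt): t_4 = 9.04 × 0.09 / 0.01312 = 62.01 d
Total t = Σ t_i = 328.3 days.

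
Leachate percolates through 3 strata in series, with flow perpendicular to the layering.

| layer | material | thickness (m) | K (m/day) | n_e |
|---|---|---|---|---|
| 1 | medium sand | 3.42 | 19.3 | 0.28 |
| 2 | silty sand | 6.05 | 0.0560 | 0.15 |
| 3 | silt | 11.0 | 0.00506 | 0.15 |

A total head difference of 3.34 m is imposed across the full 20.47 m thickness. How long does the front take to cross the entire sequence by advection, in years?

With flow normal to the layers, continuity requires the same specific discharge q through every layer.
Σ(b_i/K_i) = 3.42/19.3 + 6.05/0.0560 + 11.0/0.00506 = 2282 d.
q = Δh / Σ(b_i/K_i) = 3.34 / 2282 = 0.001464 m/day.
In each layer the seepage velocity is v_i = q/n_i, so the layer transit time is t_i = b_i·n_i / q:
  layer 1 (medium sand): t_1 = 3.42 × 0.28 / 0.001464 = 654.3 d
  layer 2 (silty sand): t_2 = 6.05 × 0.15 / 0.001464 = 620.1 d
  layer 3 (silt): t_3 = 11.0 × 0.15 / 0.001464 = 1127 d
Total t = Σ t_i = 2402 days = 6.576 years.

6.58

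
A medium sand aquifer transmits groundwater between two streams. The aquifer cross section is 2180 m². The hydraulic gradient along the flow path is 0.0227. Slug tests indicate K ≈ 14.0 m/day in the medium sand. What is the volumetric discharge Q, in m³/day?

Hydraulic gradient i = 0.0227.
Darcy's law: Q = K · A · i = 14.00 × 2180 × 0.02270 = 692.8 m³/day.

693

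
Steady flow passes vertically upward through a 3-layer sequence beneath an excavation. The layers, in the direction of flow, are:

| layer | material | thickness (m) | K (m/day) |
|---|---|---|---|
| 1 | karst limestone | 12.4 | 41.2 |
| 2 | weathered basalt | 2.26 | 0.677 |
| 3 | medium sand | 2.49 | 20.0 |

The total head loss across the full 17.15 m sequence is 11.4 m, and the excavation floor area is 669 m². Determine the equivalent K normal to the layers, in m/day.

4.56

Flow is perpendicular to layering, so the layers act in series and the equivalent K is the thickness-weighted harmonic mean.
Total thickness L = 12.4 + 2.26 + 2.49 = 17.15 m.
Σ(b_i/K_i) = 12.4/41.2 + 2.26/0.677 + 2.49/20.0 = 3.764 d.
K_eq = L / Σ(b_i/K_i) = 17.15 / 3.764 = 4.557 m/day.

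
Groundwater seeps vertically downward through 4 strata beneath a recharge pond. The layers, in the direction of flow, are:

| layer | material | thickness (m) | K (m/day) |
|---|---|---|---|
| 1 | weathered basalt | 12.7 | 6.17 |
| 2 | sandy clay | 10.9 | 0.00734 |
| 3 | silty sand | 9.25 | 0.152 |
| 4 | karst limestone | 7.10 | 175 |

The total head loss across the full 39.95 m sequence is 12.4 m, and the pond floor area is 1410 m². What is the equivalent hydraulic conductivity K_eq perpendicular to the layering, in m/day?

Flow is perpendicular to layering, so the layers act in series and the equivalent K is the thickness-weighted harmonic mean.
Total thickness L = 12.7 + 10.9 + 9.25 + 7.10 = 39.95 m.
Σ(b_i/K_i) = 12.7/6.17 + 10.9/0.00734 + 9.25/0.152 + 7.10/175 = 1548 d.
K_eq = L / Σ(b_i/K_i) = 39.95 / 1548 = 0.02581 m/day.

0.0258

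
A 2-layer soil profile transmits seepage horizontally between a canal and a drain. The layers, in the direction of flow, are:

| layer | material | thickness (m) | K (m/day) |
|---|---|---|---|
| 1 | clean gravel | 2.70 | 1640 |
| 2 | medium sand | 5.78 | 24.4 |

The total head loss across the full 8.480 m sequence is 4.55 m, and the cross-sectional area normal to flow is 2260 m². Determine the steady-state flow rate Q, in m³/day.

Flow is perpendicular to layering, so the layers act in series and the equivalent K is the thickness-weighted harmonic mean.
Total thickness L = 2.70 + 5.78 = 8.480 m.
Σ(b_i/K_i) = 2.70/1640 + 5.78/24.4 = 0.2385 d.
K_eq = L / Σ(b_i/K_i) = 8.480 / 0.2385 = 35.55 m/day.
Q = K_eq · A · (Δh/L) = 35.55 × 2260 × (4.55/8.480) = 43110 m³/day.

43100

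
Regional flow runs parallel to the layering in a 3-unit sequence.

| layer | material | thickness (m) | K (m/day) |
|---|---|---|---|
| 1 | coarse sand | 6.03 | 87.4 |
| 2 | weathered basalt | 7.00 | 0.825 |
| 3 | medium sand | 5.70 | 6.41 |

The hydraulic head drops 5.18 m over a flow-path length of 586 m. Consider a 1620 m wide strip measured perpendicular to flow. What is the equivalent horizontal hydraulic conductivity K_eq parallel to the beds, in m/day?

30.4

Flow is parallel to layering, so each bed carries its own Darcy discharge and the transmissivities add.
Σ(K_i·b_i) = 87.4×6.03 + 0.825×7.00 + 6.41×5.70 = 569.3 m²/day.
Total thickness b = 18.73 m, so K_eq = Σ(K_i·b_i)/b = 30.40 m/day.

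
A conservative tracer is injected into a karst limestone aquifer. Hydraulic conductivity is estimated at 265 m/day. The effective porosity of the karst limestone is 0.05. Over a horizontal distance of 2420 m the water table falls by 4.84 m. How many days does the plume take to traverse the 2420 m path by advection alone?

Hydraulic gradient i = Δh / L = 4.84 / 2420 = 0.002000.
Darcy flux q = K · i = 265.0 × 0.002000 = 0.5300 m/day.
Seepage velocity v = q / n_e = 0.5300 / 0.05 = 10.60 m/day.
Travel time t = L / v = 2420 / 10.60 = 228.3 days.

228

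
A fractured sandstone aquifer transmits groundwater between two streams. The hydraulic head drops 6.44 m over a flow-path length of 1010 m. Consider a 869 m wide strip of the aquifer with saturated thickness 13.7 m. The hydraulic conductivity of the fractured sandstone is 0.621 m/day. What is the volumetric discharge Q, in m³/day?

Cross-sectional area A = 869 × 13.7 = 11905 m².
Hydraulic gradient i = Δh / L = 6.44 / 1010 = 0.006376.
Darcy's law: Q = K · A · i = 0.6210 × 11905 × 0.006376 = 47.14 m³/day.

47.1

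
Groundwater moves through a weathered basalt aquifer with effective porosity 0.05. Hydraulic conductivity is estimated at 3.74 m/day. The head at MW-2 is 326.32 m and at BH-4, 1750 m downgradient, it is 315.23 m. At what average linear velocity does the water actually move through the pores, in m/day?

0.474

Hydraulic gradient i = (326.32 − 315.23) / 1750 = 11.09 / 1750 = 0.006337.
Darcy flux q = K · i = 3.740 × 0.006337 = 0.02370 m/day.
Seepage velocity v = q / n_e = 0.02370 / 0.05 = 0.4740 m/day.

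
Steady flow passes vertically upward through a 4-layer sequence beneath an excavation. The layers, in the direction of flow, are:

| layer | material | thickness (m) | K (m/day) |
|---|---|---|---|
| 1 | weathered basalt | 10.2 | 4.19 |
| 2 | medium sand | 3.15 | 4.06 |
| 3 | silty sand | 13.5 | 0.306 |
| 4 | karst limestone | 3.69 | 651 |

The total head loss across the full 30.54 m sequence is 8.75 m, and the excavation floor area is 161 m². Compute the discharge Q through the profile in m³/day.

29.8

Flow is perpendicular to layering, so the layers act in series and the equivalent K is the thickness-weighted harmonic mean.
Total thickness L = 10.2 + 3.15 + 13.5 + 3.69 = 30.54 m.
Σ(b_i/K_i) = 10.2/4.19 + 3.15/4.06 + 13.5/0.306 + 3.69/651 = 47.33 d.
K_eq = L / Σ(b_i/K_i) = 30.54 / 47.33 = 0.6452 m/day.
Q = K_eq · A · (Δh/L) = 0.6452 × 161 × (8.75/30.54) = 29.76 m³/day.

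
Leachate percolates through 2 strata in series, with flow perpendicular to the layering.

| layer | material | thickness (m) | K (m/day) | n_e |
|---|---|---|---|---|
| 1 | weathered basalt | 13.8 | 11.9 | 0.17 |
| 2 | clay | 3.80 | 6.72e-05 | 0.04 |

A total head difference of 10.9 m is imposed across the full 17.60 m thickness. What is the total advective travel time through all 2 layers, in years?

With flow normal to the layers, continuity requires the same specific discharge q through every layer.
Σ(b_i/K_i) = 13.8/11.9 + 3.80/6.72e-05 = 56549 d.
q = Δh / Σ(b_i/K_i) = 10.9 / 56549 = 0.0001928 m/day.
In each layer the seepage velocity is v_i = q/n_i, so the layer transit time is t_i = b_i·n_i / q:
  layer 1 (weathered basalt): t_1 = 13.8 × 0.17 / 0.0001928 = 12171 d
  layer 2 (clay): t_2 = 3.80 × 0.04 / 0.0001928 = 788.6 d
Total t = Σ t_i = 12960 days = 35.48 years.

35.5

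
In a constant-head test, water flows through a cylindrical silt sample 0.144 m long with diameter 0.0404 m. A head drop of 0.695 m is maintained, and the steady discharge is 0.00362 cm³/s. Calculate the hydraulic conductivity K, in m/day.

Cross-sectional area A = π·(d/2)² = π × (0.0404/2)² = 0.001282 m².
Convert discharge: 0.00362 cm³/s = 3.620e-09 m³/s.
Darcy's law rearranged: K = Q·L / (A·Δh) = 3.620e-09 × 0.144 / (0.001282 × 0.695) = 5.851e-07 m/s = 0.05055 m/day.

0.0506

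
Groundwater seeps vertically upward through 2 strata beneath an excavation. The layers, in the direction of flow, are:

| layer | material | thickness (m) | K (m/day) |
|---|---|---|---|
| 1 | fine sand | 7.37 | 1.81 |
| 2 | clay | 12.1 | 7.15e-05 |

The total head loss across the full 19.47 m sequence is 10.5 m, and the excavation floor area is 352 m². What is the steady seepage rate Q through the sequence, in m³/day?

Flow is perpendicular to layering, so the layers act in series and the equivalent K is the thickness-weighted harmonic mean.
Total thickness L = 7.37 + 12.1 = 19.47 m.
Σ(b_i/K_i) = 7.37/1.81 + 12.1/7.15e-05 = 1.692e+05 d.
K_eq = L / Σ(b_i/K_i) = 19.47 / 1.692e+05 = 0.0001150 m/day.
Q = K_eq · A · (Δh/L) = 0.0001150 × 352 × (10.5/19.47) = 0.02184 m³/day.

0.0218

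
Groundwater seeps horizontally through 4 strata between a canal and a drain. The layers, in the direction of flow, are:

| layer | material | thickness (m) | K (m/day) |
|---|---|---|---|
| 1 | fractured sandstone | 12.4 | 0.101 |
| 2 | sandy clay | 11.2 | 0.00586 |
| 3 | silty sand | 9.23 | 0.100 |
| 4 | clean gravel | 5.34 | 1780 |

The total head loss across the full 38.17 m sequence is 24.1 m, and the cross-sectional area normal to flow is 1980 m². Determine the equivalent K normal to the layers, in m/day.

Flow is perpendicular to layering, so the layers act in series and the equivalent K is the thickness-weighted harmonic mean.
Total thickness L = 12.4 + 11.2 + 9.23 + 5.34 = 38.17 m.
Σ(b_i/K_i) = 12.4/0.101 + 11.2/0.00586 + 9.23/0.100 + 5.34/1780 = 2126 d.
K_eq = L / Σ(b_i/K_i) = 38.17 / 2126 = 0.01795 m/day.

0.0180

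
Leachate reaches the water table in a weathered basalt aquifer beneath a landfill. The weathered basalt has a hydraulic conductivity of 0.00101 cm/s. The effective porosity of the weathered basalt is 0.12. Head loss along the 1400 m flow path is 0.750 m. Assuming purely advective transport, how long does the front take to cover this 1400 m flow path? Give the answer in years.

984

Convert K: 0.00101 cm/s × 864 = 0.8726 m/day.
Hydraulic gradient i = Δh / L = 0.750 / 1400 = 0.0005357.
Darcy flux q = K · i = 0.8726 × 0.0005357 = 0.0004675 m/day.
Seepage velocity v = q / n_e = 0.0004675 / 0.12 = 0.003896 m/day.
Travel time t = L / v = 1400 / 0.003896 = 3.594e+05 days = 983.9 years.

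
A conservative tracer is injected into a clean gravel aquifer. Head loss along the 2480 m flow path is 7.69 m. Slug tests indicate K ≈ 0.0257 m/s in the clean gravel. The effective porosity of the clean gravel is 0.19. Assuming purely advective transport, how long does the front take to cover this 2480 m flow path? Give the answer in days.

68.4

Convert K: 0.0257 m/s × 86400 = 2220 m/day.
Hydraulic gradient i = Δh / L = 7.69 / 2480 = 0.003101.
Darcy flux q = K · i = 2220 × 0.003101 = 6.885 m/day.
Seepage velocity v = q / n_e = 6.885 / 0.19 = 36.24 m/day.
Travel time t = L / v = 2480 / 36.24 = 68.44 days.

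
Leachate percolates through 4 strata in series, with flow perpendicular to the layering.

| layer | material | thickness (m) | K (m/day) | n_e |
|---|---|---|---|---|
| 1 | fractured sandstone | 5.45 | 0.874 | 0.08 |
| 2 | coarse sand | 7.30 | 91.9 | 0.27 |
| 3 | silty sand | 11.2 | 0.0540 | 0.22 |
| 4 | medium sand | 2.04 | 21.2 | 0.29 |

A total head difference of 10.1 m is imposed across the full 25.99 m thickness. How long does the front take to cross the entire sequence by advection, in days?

With flow normal to the layers, continuity requires the same specific discharge q through every layer.
Σ(b_i/K_i) = 5.45/0.874 + 7.30/91.9 + 11.2/0.0540 + 2.04/21.2 = 213.8 d.
q = Δh / Σ(b_i/K_i) = 10.1 / 213.8 = 0.04724 m/day.
In each layer the seepage velocity is v_i = q/n_i, so the layer transit time is t_i = b_i·n_i / q:
  layer 1 (fractured sandstone): t_1 = 5.45 × 0.08 / 0.04724 = 9.230 d
  layer 2 (coarse sand): t_2 = 7.30 × 0.27 / 0.04724 = 41.73 d
  layer 3 (silty sand): t_3 = 11.2 × 0.22 / 0.04724 = 52.16 d
  layer 4 (medium sand): t_4 = 2.04 × 0.29 / 0.04724 = 12.52 d
Total t = Σ t_i = 115.6 days.

116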